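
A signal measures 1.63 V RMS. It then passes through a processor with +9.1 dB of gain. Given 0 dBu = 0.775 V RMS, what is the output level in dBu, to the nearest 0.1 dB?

+15.6 dBu

Input level: 20·log₁₀(1.63/0.775) = 6.46 dBu.
Output: 6.46 + 9.1 = +15.6 dBu.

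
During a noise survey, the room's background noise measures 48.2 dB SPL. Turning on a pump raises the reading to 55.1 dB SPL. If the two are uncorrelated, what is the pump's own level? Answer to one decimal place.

54.1 dB SPL

Remove the background by subtracting linear intensities:
L_src = 10·log₁₀(10^(55.1/10) − 10^(48.2/10)) = 10·log₁₀(257500) = 54.1 dB SPL.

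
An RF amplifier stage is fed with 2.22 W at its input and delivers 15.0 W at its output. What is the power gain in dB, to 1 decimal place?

8.3 dB

For a power ratio, dB = 10·log₁₀(P₂/P₁).
10·log₁₀(15.0/2.22) = 10·log₁₀(6.757) = 8.3 dB.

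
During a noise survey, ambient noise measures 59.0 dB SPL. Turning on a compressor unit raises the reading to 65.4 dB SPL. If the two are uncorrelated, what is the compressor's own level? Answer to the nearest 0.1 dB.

Background correction is a power subtraction:
L_src = 10·log₁₀(10^(65.4/10) − 10^(59.0/10)) = 10·log₁₀(2673000) = 64.3 dB SPL.

64.3 dB SPL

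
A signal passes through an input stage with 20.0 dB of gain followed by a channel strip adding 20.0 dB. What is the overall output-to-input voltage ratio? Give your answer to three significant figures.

100

Net gain = 20.0 + 20.0 = 40.0 dB.
Voltage ratio = 10^(40.0/20) = 100.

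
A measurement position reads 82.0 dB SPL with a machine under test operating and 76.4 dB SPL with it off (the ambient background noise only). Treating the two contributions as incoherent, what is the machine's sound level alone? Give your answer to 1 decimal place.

80.6 dB SPL

Remove the background by subtracting linear intensities:
L_src = 10·log₁₀(10^(82.0/10) − 10^(76.4/10)) = 10·log₁₀(114800000) = 80.6 dB SPL.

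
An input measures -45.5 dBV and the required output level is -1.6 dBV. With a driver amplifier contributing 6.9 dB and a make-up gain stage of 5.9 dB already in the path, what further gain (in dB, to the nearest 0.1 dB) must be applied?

The required make-up gain is the shortfall in the dB sum.
G = -1.6 − (-45.5) − 6.9 − 5.9 = 31.1 dB.

31.1 dB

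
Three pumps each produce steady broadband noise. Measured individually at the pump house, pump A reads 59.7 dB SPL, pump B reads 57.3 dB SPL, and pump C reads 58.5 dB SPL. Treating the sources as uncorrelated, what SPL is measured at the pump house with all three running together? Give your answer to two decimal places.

Uncorrelated sources add in intensity (power), not in dB.
L_total = 10·log₁₀(10^(59.7/10) + 10^(57.3/10) + 10^(58.5/10)) = 10·log₁₀(2178000) = 63.38 dB SPL.

63.38 dB SPL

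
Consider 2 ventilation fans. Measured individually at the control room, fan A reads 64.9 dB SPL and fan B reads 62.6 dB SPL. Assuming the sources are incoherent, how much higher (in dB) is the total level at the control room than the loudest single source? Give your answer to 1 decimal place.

Incoherent sources sum as intensities:
L_total = 10·log₁₀(10^(64.9/10) + 10^(62.6/10)) = 66.91 dB SPL.
Excess over the loudest (64.9 dB): 66.91 − 64.9 = 2.0 dB.

2.0 dB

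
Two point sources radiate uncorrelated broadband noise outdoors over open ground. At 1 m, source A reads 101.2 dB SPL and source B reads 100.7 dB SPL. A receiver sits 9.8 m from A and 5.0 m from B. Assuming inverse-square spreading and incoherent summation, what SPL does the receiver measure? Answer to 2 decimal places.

At the listener: L_A = 101.2 − 20·log₁₀(9.8) = 81.375 dB; L_B = 100.7 − 20·log₁₀(5.0) = 86.721 dB.
Combined: 10·log₁₀(10^(81.375/10)+10^(86.721/10)) = 87.83 dB SPL.

87.83 dB SPL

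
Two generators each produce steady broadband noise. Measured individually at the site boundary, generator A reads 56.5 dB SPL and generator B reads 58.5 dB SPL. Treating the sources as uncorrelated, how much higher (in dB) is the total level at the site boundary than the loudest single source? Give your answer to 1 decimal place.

Add the sources as powers (linear), then convert back to dB:
L_total = 10·log₁₀(10^(56.5/10) + 10^(58.5/10)) = 60.62 dB SPL.
Excess over the loudest (58.5 dB): 60.62 − 58.5 = 2.1 dB.

2.1 dB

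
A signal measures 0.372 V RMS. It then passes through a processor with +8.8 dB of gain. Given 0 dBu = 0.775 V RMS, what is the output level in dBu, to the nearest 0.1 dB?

Input level: 20·log₁₀(0.372/0.775) = -6.38 dBu.
Output: -6.38 + 8.8 = +2.4 dBu.

+2.4 dBu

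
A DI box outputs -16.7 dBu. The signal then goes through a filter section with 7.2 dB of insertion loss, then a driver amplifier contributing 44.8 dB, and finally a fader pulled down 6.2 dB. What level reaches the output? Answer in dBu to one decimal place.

Gain stages sum in dB:
-16.7 − 7.2 + 44.8 − 6.2 = +14.7 dBu.

+14.7 dBu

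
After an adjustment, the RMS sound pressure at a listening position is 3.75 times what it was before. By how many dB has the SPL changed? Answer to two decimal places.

11.48 dB

Sound pressure is an amplitude quantity: ΔL = 20·log₁₀(p₂/p₁).
20·log₁₀(3.75) = 11.48 dB.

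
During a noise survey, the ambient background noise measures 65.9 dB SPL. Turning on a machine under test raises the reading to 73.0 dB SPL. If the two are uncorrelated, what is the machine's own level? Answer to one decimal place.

72.1 dB SPL

Remove the background by subtracting linear intensities:
L_src = 10·log₁₀(10^(73.0/10) − 10^(65.9/10)) = 10·log₁₀(16060000) = 72.1 dB SPL.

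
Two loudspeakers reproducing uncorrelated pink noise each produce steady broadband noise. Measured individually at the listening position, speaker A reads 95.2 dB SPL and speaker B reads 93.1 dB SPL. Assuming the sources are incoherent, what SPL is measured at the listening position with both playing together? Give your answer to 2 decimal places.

97.29 dB SPL

Add the sources as powers (linear), then convert back to dB:
L_total = 10·log₁₀(10^(95.2/10) + 10^(93.1/10)) = 10·log₁₀(5353000000) = 97.29 dB SPL.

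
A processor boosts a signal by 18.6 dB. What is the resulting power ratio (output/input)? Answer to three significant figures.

Power ratio = 10^(dB/10).
10^(18.6/10) = 10^(1.860) = 72.4.

72.4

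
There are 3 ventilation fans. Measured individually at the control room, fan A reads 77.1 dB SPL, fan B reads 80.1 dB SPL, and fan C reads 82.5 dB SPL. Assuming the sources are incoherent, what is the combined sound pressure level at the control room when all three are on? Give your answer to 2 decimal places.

Add the sources as powers (linear), then convert back to dB:
L_total = 10·log₁₀(10^(77.1/10) + 10^(80.1/10) + 10^(82.5/10)) = 10·log₁₀(331400000) = 85.20 dB SPL.

85.20 dB SPL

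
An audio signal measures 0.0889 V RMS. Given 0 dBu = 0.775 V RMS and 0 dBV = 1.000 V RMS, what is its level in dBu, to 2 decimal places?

-18.81 dBu

dBu = 20·log₁₀(V / 0.775 V).
20·log₁₀(0.0889/0.775) = -18.81 dBu.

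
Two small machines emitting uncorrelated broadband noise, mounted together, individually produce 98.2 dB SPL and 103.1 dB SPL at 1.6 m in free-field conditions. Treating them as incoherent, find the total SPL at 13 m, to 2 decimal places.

86.12 dB SPL

Combined at 1.6 m: 10·log₁₀(10^(98.2/10)+10^(103.1/10)) = 104.318 dB SPL.
Then apply −20·log₁₀(13/1.6) = -18.196 dB → 86.12 dB SPL.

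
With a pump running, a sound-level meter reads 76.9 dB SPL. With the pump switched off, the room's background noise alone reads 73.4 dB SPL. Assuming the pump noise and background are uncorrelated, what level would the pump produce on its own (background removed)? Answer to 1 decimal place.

Background correction is a power subtraction:
L_src = 10·log₁₀(10^(76.9/10) − 10^(73.4/10)) = 10·log₁₀(27100000) = 74.3 dB SPL.

74.3 dB SPL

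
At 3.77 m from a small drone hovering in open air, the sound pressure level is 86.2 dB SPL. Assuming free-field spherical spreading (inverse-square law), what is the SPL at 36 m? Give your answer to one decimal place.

For a point source in a free field, ΔL = −20·log₁₀(d₂/d₁).
ΔL = −20·log₁₀(36/3.77) = -19.60 dB, so L₂ = 86.2 + (-19.60) = 66.6 dB SPL.

66.6 dB SPL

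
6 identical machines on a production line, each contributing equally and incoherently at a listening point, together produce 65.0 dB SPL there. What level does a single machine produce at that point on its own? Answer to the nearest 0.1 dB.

57.2 dB SPL

6 equal incoherent sources add 10·log₁₀(6) = 7.78 dB over one source.
L_one = 65.0 − 7.78 = 57.2 dB SPL.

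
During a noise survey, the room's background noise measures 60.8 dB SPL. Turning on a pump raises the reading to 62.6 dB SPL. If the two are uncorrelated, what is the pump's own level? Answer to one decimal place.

Background correction is a power subtraction:
L_src = 10·log₁₀(10^(62.6/10) − 10^(60.8/10)) = 10·log₁₀(617400) = 57.9 dB SPL.

57.9 dB SPL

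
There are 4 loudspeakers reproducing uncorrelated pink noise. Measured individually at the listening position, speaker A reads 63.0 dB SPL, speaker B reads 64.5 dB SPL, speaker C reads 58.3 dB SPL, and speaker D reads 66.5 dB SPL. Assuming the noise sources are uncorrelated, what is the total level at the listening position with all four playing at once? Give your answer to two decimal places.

69.98 dB SPL

Uncorrelated sources add in intensity (power), not in dB.
L_total = 10·log₁₀(10^(63.0/10) + 10^(64.5/10) + 10^(58.3/10) + 10^(66.5/10)) = 10·log₁₀(9957000) = 69.98 dB SPL.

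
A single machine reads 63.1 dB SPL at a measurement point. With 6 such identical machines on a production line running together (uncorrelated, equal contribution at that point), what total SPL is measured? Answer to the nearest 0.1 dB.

6 equal incoherent sources raise the level by 10·log₁₀(6) = 7.78 dB.
L_total = 63.1 + 7.78 = 70.9 dB SPL.

70.9 dB SPL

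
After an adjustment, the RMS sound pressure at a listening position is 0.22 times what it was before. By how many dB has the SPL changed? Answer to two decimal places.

Sound pressure is an amplitude quantity: ΔL = 20·log₁₀(p₂/p₁).
20·log₁₀(0.22) = -13.15 dB.

-13.15 dB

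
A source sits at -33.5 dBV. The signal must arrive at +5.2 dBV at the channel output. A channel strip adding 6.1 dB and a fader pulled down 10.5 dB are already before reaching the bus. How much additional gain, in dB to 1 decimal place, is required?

43.1 dB

The required make-up gain is the shortfall in the dB sum.
G = +5.2 − (-33.5) − 6.1 + 10.5 = 43.1 dB.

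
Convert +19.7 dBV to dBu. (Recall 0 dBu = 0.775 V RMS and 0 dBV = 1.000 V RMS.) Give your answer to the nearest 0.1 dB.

The offset between the scales is 20·log₁₀(0.775/1.000) = −2.214 dB.
So dBu = +19.7 + 2.214 = +21.9 dBu.

+21.9 dBu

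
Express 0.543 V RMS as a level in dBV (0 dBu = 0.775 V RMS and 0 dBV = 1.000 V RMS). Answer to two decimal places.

dBV = 20·log₁₀(V / 1.000 V).
20·log₁₀(0.543/1.000) = -5.30 dBV.

-5.30 dBV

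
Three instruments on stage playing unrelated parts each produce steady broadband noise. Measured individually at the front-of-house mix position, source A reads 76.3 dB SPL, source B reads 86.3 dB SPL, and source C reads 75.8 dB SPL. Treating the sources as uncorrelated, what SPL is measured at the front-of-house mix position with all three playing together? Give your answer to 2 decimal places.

87.05 dB SPL

Add the sources as powers (linear), then convert back to dB:
L_total = 10·log₁₀(10^(76.3/10) + 10^(86.3/10) + 10^(75.8/10)) = 10·log₁₀(507300000) = 87.05 dB SPL.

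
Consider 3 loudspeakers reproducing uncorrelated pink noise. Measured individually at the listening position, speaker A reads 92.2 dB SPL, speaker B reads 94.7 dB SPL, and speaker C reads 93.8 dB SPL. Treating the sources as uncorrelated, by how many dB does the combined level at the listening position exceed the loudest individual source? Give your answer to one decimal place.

3.8 dB

Uncorrelated sources add in intensity (power), not in dB.
L_total = 10·log₁₀(10^(92.2/10) + 10^(94.7/10) + 10^(93.8/10)) = 98.46 dB SPL.
Excess over the loudest (94.7 dB): 98.46 − 94.7 = 3.8 dB.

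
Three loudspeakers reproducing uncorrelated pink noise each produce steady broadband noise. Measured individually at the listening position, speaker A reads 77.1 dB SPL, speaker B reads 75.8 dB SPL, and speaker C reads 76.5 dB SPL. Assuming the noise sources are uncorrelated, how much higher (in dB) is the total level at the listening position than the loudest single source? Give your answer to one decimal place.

Uncorrelated sources add in intensity (power), not in dB.
L_total = 10·log₁₀(10^(77.1/10) + 10^(75.8/10) + 10^(76.5/10)) = 81.27 dB SPL.
Excess over the loudest (77.1 dB): 81.27 − 77.1 = 4.2 dB.

4.2 dB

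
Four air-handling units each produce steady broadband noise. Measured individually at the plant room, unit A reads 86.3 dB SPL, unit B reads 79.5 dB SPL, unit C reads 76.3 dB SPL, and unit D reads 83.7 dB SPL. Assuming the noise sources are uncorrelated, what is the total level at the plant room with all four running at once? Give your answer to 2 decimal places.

88.99 dB SPL

Add the sources as powers (linear), then convert back to dB:
L_total = 10·log₁₀(10^(86.3/10) + 10^(79.5/10) + 10^(76.3/10) + 10^(83.7/10)) = 10·log₁₀(792800000) = 88.99 dB SPL.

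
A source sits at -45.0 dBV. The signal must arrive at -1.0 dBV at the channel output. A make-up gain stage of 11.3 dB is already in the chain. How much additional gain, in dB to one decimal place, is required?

The required make-up gain is the shortfall in the dB sum.
G = -1.0 − (-45.0) − 11.3 = 32.7 dB.

32.7 dB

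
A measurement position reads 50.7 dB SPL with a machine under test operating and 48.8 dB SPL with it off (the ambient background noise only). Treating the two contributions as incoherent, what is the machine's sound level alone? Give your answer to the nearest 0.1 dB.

46.2 dB SPL

Background correction is a power subtraction:
L_src = 10·log₁₀(10^(50.7/10) − 10^(48.8/10)) = 10·log₁₀(41630) = 46.2 dB SPL.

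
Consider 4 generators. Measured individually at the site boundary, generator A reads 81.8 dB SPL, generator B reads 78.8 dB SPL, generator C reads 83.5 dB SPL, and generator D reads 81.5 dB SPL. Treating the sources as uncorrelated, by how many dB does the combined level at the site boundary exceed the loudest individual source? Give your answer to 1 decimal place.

4.2 dB

Uncorrelated sources add in intensity (power), not in dB.
L_total = 10·log₁₀(10^(81.8/10) + 10^(78.8/10) + 10^(83.5/10) + 10^(81.5/10)) = 87.73 dB SPL.
Excess over the loudest (83.5 dB): 87.73 − 83.5 = 4.2 dB.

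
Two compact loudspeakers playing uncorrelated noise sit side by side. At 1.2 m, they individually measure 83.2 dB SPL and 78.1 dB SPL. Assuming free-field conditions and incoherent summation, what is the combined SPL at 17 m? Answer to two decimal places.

61.34 dB SPL

Combined at 1.2 m: 10·log₁₀(10^(83.2/10)+10^(78.1/10)) = 84.369 dB SPL.
Then apply −20·log₁₀(17/1.2) = -23.025 dB → 61.34 dB SPL.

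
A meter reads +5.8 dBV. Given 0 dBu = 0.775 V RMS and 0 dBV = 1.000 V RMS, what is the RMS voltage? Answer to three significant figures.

1.95 V

V = 1.000 V × 10^(+5.8/20).
= 1.000 × 1.950 = 1.95 V.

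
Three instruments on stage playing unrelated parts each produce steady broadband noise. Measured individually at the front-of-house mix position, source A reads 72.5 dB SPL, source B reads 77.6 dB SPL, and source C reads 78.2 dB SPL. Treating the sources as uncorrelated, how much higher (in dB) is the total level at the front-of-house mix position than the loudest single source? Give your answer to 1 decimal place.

3.3 dB

Add the sources as powers (linear), then convert back to dB:
L_total = 10·log₁₀(10^(72.5/10) + 10^(77.6/10) + 10^(78.2/10)) = 81.50 dB SPL.
Excess over the loudest (78.2 dB): 81.50 − 78.2 = 3.3 dB.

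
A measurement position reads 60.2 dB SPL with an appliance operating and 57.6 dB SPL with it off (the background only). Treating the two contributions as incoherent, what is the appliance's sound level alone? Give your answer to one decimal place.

Subtract intensities: L_src = 10·log₁₀(10^(L_total/10) − 10^(L_bg/10)).
L_src = 10·log₁₀(10^(60.2/10) − 10^(57.6/10)) = 10·log₁₀(471700) = 56.7 dB SPL.

56.7 dB SPL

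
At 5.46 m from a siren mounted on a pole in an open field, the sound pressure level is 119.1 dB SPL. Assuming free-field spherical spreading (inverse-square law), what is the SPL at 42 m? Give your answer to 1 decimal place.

101.4 dB SPL

Free-field point source: level drops by 20·log₁₀ of the distance ratio.
ΔL = −20·log₁₀(42/5.46) = -17.72 dB, so L₂ = 119.1 + (-17.72) = 101.4 dB SPL.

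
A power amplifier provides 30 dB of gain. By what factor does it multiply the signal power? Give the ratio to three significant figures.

Power ratio = 10^(dB/10).
10^(30/10) = 10^(3.000) = 1000.

1000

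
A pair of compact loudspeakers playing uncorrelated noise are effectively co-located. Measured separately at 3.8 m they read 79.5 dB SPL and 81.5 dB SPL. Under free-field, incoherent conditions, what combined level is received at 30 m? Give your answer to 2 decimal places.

65.68 dB SPL

Combined at 3.8 m: 10·log₁₀(10^(79.5/10)+10^(81.5/10)) = 83.624 dB SPL.
Then apply −20·log₁₀(30/3.8) = -17.947 dB → 65.68 dB SPL.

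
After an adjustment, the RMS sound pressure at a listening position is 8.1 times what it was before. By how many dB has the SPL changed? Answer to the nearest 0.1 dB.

18.2 dB

SPL change from a pressure ratio uses the 20·log₁₀ form:
20·log₁₀(8.1) = 18.2 dB.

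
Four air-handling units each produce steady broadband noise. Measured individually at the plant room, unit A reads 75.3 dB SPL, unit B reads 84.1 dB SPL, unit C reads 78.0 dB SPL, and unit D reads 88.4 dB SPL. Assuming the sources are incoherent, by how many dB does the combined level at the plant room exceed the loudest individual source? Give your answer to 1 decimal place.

1.8 dB

Incoherent sources sum as intensities:
L_total = 10·log₁₀(10^(75.3/10) + 10^(84.1/10) + 10^(78.0/10) + 10^(88.4/10)) = 90.19 dB SPL.
Excess over the loudest (88.4 dB): 90.19 − 88.4 = 1.8 dB.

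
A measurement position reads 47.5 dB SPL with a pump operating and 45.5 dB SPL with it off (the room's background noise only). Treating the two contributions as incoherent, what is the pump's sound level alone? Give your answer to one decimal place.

43.2 dB SPL

Subtract intensities: L_src = 10·log₁₀(10^(L_total/10) − 10^(L_bg/10)).
L_src = 10·log₁₀(10^(47.5/10) − 10^(45.5/10)) = 10·log₁₀(20750) = 43.2 dB SPL.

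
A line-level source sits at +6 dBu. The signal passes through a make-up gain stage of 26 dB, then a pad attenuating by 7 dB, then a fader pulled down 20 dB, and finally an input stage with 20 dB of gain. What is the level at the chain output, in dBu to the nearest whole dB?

Cascaded gains and losses add directly in dB.
+6 + 26 − 7 − 20 + 20 = +25 dBu.

+25 dBu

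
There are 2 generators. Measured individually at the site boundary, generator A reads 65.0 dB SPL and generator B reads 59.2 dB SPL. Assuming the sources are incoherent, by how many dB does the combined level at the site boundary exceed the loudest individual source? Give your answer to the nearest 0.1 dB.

Uncorrelated sources add in intensity (power), not in dB.
L_total = 10·log₁₀(10^(65.0/10) + 10^(59.2/10)) = 66.01 dB SPL.
Excess over the loudest (65.0 dB): 66.01 − 65.0 = 1.0 dB.

1.0 dB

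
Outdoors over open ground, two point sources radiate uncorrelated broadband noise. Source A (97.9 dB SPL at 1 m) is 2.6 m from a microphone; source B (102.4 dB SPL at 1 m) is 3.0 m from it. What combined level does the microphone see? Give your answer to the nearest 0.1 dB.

At the listener: L_A = 97.9 − 20·log₁₀(2.6) = 89.60 dB; L_B = 102.4 − 20·log₁₀(3.0) = 92.86 dB.
Combined: 10·log₁₀(10^(89.60/10)+10^(92.86/10)) = 94.5 dB SPL.

94.5 dB SPL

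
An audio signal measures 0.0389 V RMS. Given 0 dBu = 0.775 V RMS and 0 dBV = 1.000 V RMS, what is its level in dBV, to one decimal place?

dBV = 20·log₁₀(V / 1.000 V).
20·log₁₀(0.0389/1.000) = -28.2 dBV.

-28.2 dBV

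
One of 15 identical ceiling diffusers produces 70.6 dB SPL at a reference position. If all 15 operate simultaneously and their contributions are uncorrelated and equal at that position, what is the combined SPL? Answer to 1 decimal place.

15 equal incoherent sources raise the level by 10·log₁₀(15) = 11.76 dB.
L_total = 70.6 + 11.76 = 82.4 dB SPL.

82.4 dB SPL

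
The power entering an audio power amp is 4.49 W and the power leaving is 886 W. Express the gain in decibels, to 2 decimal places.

22.95 dB

For a power ratio, dB = 10·log₁₀(P₂/P₁).
10·log₁₀(886/4.49) = 10·log₁₀(197.3) = 22.95 dB.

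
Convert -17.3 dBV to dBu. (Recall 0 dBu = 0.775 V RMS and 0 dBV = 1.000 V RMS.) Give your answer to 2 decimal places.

-15.09 dBu

The offset between the scales is 20·log₁₀(0.775/1.000) = −2.214 dB.
So dBu = -17.3 + 2.214 = -15.09 dBu.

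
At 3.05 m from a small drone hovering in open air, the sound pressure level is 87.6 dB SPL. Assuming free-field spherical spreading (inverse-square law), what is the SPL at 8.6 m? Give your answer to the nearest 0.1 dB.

78.6 dB SPL

Free-field point source: level drops by 20·log₁₀ of the distance ratio.
ΔL = −20·log₁₀(8.6/3.05) = -9.00 dB, so L₂ = 87.6 + (-9.00) = 78.6 dB SPL.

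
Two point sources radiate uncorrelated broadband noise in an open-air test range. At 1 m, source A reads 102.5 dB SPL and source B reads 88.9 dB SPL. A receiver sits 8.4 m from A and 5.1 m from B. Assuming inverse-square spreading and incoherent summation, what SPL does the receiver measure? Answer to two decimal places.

84.50 dB SPL

At the listener: L_A = 102.5 − 20·log₁₀(8.4) = 84.014 dB; L_B = 88.9 − 20·log₁₀(5.1) = 74.749 dB.
Combined: 10·log₁₀(10^(84.014/10)+10^(74.749/10)) = 84.50 dB SPL.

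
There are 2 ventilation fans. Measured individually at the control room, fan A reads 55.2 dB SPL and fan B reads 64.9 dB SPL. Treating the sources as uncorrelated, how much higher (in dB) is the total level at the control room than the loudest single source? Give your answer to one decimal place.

Uncorrelated sources add in intensity (power), not in dB.
L_total = 10·log₁₀(10^(55.2/10) + 10^(64.9/10)) = 65.34 dB SPL.
Excess over the loudest (64.9 dB): 65.34 − 64.9 = 0.4 dB.

0.4 dB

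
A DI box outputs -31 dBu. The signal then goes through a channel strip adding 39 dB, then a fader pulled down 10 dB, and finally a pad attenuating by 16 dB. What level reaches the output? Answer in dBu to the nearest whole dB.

Gain stages sum in dB:
-31 + 39 − 10 − 16 = -18 dBu.

-18 dBu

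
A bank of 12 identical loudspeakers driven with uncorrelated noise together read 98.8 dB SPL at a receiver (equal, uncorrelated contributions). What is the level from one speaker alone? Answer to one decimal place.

12 equal incoherent sources add 10·log₁₀(12) = 10.79 dB over one source.
L_one = 98.8 − 10.79 = 88.0 dB SPL.

88.0 dB SPL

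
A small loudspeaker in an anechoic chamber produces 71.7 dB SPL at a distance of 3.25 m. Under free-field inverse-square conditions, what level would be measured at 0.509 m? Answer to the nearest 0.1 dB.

Free-field point source: level drops by 20·log₁₀ of the distance ratio.
ΔL = −20·log₁₀(0.509/3.25) = 16.10 dB, so L₂ = 71.7 + (16.10) = 87.8 dB SPL.

87.8 dB SPL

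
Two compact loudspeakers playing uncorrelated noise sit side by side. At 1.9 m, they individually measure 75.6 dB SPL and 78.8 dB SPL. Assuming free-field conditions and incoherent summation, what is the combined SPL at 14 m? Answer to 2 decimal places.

Combined at 1.9 m: 10·log₁₀(10^(75.6/10)+10^(78.8/10)) = 80.499 dB SPL.
Then apply −20·log₁₀(14/1.9) = -17.347 dB → 63.15 dB SPL.

63.15 dB SPL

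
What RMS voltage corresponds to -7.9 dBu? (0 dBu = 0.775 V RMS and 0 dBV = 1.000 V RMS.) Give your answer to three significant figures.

V = 0.775 V × 10^(-7.9/20).
= 0.775 × 0.4027 = 0.312 V.

0.312 V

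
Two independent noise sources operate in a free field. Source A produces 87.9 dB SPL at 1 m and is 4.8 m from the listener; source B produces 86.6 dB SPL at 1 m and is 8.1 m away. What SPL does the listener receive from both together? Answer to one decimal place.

75.3 dB SPL

At the listener: L_A = 87.9 − 20·log₁₀(4.8) = 74.28 dB; L_B = 86.6 − 20·log₁₀(8.1) = 68.43 dB.
Combined: 10·log₁₀(10^(74.28/10)+10^(68.43/10)) = 75.3 dB SPL.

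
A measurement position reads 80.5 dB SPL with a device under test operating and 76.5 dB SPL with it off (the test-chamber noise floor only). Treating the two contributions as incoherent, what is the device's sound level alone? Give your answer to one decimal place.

Remove the background by subtracting linear intensities:
L_src = 10·log₁₀(10^(80.5/10) − 10^(76.5/10)) = 10·log₁₀(67530000) = 78.3 dB SPL.

78.3 dB SPL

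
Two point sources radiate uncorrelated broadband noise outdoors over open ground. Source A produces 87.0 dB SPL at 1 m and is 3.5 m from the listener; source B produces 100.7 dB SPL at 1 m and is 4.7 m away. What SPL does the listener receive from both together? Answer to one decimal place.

At the listener: L_A = 87.0 − 20·log₁₀(3.5) = 76.12 dB; L_B = 100.7 − 20·log₁₀(4.7) = 87.26 dB.
Combined: 10·log₁₀(10^(76.12/10)+10^(87.26/10)) = 87.6 dB SPL.

87.6 dB SPL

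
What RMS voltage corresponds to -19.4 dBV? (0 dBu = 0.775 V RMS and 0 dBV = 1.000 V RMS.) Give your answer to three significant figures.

0.107 V

V = 1.000 V × 10^(-19.4/20).
= 1.000 × 0.1072 = 0.107 V.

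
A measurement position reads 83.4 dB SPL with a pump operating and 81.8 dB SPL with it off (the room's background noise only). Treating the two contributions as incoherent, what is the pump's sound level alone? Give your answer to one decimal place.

Background correction is a power subtraction:
L_src = 10·log₁₀(10^(83.4/10) − 10^(81.8/10)) = 10·log₁₀(67420000) = 78.3 dB SPL.

78.3 dB SPL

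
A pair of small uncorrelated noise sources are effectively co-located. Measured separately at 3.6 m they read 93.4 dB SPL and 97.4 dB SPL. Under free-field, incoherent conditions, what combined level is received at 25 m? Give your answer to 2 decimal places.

Combined at 3.6 m: 10·log₁₀(10^(93.4/10)+10^(97.4/10)) = 98.855 dB SPL.
Then apply −20·log₁₀(25/3.6) = -16.833 dB → 82.02 dB SPL.

82.02 dB SPL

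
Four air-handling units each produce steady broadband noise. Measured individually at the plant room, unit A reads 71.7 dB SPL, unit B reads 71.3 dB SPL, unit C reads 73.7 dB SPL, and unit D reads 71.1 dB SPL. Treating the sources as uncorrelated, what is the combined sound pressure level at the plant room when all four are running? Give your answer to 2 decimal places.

78.10 dB SPL

Add the sources as powers (linear), then convert back to dB:
L_total = 10·log₁₀(10^(71.7/10) + 10^(71.3/10) + 10^(73.7/10) + 10^(71.1/10)) = 10·log₁₀(64610000) = 78.10 dB SPL.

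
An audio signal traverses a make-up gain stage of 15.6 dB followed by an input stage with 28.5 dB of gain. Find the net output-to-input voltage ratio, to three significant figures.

Net gain = 15.6 + 28.5 = 44.1 dB.
Voltage ratio = 10^(44.1/20) = 160.

160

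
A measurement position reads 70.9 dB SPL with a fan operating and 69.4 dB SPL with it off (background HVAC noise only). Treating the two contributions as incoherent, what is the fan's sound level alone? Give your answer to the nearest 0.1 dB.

Subtract intensities: L_src = 10·log₁₀(10^(L_total/10) − 10^(L_bg/10)).
L_src = 10·log₁₀(10^(70.9/10) − 10^(69.4/10)) = 10·log₁₀(3593000) = 65.6 dB SPL.

65.6 dB SPL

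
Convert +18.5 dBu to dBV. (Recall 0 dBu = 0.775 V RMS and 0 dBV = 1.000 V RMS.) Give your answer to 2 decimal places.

+16.29 dBV

The offset between the scales is 20·log₁₀(0.775/1.000) = −2.214 dB.
So dBV = +18.5 − 2.214 = +16.29 dBV.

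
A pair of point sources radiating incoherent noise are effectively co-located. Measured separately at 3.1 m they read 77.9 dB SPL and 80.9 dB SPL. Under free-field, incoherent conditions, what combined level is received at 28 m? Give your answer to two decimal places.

Combined at 3.1 m: 10·log₁₀(10^(77.9/10)+10^(80.9/10)) = 82.664 dB SPL.
Then apply −20·log₁₀(28/3.1) = -19.116 dB → 63.55 dB SPL.

63.55 dB SPL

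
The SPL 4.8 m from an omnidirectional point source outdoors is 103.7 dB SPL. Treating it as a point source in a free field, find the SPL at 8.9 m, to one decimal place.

98.3 dB SPL

Inverse-square spreading gives ΔL = −20·log₁₀(d₂/d₁).
ΔL = −20·log₁₀(8.9/4.8) = -5.36 dB, so L₂ = 103.7 + (-5.36) = 98.3 dB SPL.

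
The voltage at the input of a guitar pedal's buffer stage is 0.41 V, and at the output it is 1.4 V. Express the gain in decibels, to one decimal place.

10.7 dB

For a voltage ratio, dB = 20·log₁₀(V₂/V₁).
20·log₁₀(1.4/0.41) = 20·log₁₀(3.415) = 10.7 dB.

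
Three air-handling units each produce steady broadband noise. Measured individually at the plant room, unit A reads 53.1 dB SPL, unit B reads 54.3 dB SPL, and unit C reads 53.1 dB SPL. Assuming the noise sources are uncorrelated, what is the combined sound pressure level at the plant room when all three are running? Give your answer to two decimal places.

Uncorrelated sources add in intensity (power), not in dB.
L_total = 10·log₁₀(10^(53.1/10) + 10^(54.3/10) + 10^(53.1/10)) = 10·log₁₀(677500) = 58.31 dB SPL.

58.31 dB SPL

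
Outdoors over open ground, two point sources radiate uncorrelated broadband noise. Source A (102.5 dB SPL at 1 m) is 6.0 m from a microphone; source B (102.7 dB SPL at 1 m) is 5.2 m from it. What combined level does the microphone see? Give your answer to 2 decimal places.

90.73 dB SPL

At the listener: L_A = 102.5 − 20·log₁₀(6.0) = 86.937 dB; L_B = 102.7 − 20·log₁₀(5.2) = 88.380 dB.
Combined: 10·log₁₀(10^(86.937/10)+10^(88.380/10)) = 90.73 dB SPL.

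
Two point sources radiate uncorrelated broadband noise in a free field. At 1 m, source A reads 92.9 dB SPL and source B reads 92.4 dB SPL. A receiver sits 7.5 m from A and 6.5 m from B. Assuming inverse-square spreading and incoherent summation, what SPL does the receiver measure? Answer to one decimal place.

At the listener: L_A = 92.9 − 20·log₁₀(7.5) = 75.40 dB; L_B = 92.4 − 20·log₁₀(6.5) = 76.14 dB.
Combined: 10·log₁₀(10^(75.40/10)+10^(76.14/10)) = 78.8 dB SPL.

78.8 dB SPL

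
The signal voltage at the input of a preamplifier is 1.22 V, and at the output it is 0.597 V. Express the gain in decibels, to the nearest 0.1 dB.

Voltage is an amplitude quantity, so gain = 20·log₁₀(V_out/V_in).
20·log₁₀(0.597/1.22) = 20·log₁₀(0.4893) = -6.2 dB.

-6.2 dB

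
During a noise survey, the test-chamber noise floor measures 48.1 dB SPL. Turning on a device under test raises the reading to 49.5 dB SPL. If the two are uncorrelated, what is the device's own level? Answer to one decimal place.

Background correction is a power subtraction:
L_src = 10·log₁₀(10^(49.5/10) − 10^(48.1/10)) = 10·log₁₀(24560) = 43.9 dB SPL.

43.9 dB SPL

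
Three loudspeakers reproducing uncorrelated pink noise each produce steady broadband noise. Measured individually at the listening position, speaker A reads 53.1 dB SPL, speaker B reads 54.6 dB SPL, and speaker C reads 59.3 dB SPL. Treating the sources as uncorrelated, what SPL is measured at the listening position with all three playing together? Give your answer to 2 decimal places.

Incoherent sources sum as intensities:
L_total = 10·log₁₀(10^(53.1/10) + 10^(54.6/10) + 10^(59.3/10)) = 10·log₁₀(1344000) = 61.28 dB SPL.

61.28 dB SPL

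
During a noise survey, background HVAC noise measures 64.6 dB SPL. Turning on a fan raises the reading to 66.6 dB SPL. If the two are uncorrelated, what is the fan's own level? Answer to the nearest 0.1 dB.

62.3 dB SPL

Background correction is a power subtraction:
L_src = 10·log₁₀(10^(66.6/10) − 10^(64.6/10)) = 10·log₁₀(1687000) = 62.3 dB SPL.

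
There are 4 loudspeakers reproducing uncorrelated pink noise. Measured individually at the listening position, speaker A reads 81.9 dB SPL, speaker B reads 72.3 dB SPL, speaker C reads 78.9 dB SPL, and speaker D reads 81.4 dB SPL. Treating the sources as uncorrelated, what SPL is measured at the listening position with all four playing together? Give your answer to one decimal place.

85.9 dB SPL

Incoherent sources sum as intensities:
L_total = 10·log₁₀(10^(81.9/10) + 10^(72.3/10) + 10^(78.9/10) + 10^(81.4/10)) = 10·log₁₀(387500000) = 85.9 dB SPL.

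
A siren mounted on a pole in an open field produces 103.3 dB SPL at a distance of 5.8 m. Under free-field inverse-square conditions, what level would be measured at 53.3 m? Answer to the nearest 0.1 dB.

Inverse-square spreading gives ΔL = −20·log₁₀(d₂/d₁).
ΔL = −20·log₁₀(53.3/5.8) = -19.27 dB, so L₂ = 103.3 + (-19.27) = 84.0 dB SPL.

84.0 dB SPL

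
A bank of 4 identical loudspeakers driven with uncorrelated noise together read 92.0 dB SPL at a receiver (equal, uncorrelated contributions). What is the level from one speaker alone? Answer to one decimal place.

86.0 dB SPL

4 equal incoherent sources add 10·log₁₀(4) = 6.02 dB over one source.
L_one = 92.0 − 6.02 = 86.0 dB SPL.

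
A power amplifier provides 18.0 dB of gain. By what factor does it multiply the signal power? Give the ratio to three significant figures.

Power ratio = 10^(dB/10).
10^(18.0/10) = 10^(1.800) = 63.1.

63.1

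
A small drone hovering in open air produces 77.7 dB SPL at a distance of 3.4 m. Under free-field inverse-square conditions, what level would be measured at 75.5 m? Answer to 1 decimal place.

50.8 dB SPL

For a point source in a free field, ΔL = −20·log₁₀(d₂/d₁).
ΔL = −20·log₁₀(75.5/3.4) = -26.93 dB, so L₂ = 77.7 + (-26.93) = 50.8 dB SPL.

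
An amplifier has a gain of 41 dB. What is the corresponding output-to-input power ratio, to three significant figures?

Power ratio = 10^(dB/10).
10^(41/10) = 10^(4.100) = 12600.

12600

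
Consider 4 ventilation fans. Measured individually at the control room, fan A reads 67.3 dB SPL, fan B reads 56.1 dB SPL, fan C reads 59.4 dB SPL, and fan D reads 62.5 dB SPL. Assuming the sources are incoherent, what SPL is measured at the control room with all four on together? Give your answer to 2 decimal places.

69.26 dB SPL

Add the sources as powers (linear), then convert back to dB:
L_total = 10·log₁₀(10^(67.3/10) + 10^(56.1/10) + 10^(59.4/10) + 10^(62.5/10)) = 10·log₁₀(8427000) = 69.26 dB SPL.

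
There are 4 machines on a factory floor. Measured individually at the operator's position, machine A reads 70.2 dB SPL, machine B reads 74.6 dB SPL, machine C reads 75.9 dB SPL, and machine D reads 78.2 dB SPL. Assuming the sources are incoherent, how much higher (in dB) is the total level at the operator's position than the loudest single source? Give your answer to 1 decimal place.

Incoherent sources sum as intensities:
L_total = 10·log₁₀(10^(70.2/10) + 10^(74.6/10) + 10^(75.9/10) + 10^(78.2/10)) = 81.59 dB SPL.
Excess over the loudest (78.2 dB): 81.59 − 78.2 = 3.4 dB.

3.4 dB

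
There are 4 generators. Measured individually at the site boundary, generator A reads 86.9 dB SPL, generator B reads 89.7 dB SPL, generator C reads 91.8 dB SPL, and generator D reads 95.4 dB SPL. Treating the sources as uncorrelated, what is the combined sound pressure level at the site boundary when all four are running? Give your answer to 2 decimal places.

Add the sources as powers (linear), then convert back to dB:
L_total = 10·log₁₀(10^(86.9/10) + 10^(89.7/10) + 10^(91.8/10) + 10^(95.4/10)) = 10·log₁₀(6404000000) = 98.06 dB SPL.

98.06 dB SPL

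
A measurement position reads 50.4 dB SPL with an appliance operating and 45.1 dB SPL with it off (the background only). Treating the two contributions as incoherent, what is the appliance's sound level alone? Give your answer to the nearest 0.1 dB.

48.9 dB SPL

Remove the background by subtracting linear intensities:
L_src = 10·log₁₀(10^(50.4/10) − 10^(45.1/10)) = 10·log₁₀(77290) = 48.9 dB SPL.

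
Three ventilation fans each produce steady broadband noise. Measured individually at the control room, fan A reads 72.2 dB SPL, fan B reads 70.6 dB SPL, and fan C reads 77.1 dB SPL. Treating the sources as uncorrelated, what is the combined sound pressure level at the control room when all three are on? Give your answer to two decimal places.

Uncorrelated sources add in intensity (power), not in dB.
L_total = 10·log₁₀(10^(72.2/10) + 10^(70.6/10) + 10^(77.1/10)) = 10·log₁₀(79360000) = 79.00 dB SPL.

79.00 dB SPL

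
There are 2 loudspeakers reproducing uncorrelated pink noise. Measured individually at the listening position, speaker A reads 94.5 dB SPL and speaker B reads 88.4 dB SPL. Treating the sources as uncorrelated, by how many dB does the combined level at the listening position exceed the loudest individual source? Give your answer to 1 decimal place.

Uncorrelated sources add in intensity (power), not in dB.
L_total = 10·log₁₀(10^(94.5/10) + 10^(88.4/10)) = 95.45 dB SPL.
Excess over the loudest (94.5 dB): 95.45 − 94.5 = 1.0 dB.

1.0 dB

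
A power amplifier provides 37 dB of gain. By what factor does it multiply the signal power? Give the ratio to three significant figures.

5010

Power ratio = 10^(dB/10).
10^(37/10) = 10^(3.700) = 5010.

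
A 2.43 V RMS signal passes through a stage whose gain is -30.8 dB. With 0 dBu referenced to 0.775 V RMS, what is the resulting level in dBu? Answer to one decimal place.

-20.9 dBu

Input level: 20·log₁₀(2.43/0.775) = 9.93 dBu.
Output: 9.93 − 30.8 = -20.9 dBu.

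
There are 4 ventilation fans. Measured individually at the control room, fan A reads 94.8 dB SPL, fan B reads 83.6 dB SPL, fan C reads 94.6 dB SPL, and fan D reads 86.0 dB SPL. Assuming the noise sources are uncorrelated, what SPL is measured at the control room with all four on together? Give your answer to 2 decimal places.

Uncorrelated sources add in intensity (power), not in dB.
L_total = 10·log₁₀(10^(94.8/10) + 10^(83.6/10) + 10^(94.6/10) + 10^(86.0/10)) = 10·log₁₀(6531000000) = 98.15 dB SPL.

98.15 dB SPL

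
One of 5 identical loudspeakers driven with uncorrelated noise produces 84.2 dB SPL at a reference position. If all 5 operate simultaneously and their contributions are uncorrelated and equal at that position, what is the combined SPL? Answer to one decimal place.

5 equal incoherent sources raise the level by 10·log₁₀(5) = 6.99 dB.
L_total = 84.2 + 6.99 = 91.2 dB SPL.

91.2 dB SPL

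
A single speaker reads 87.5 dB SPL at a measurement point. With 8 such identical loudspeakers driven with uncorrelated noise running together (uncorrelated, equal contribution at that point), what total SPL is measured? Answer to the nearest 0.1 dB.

96.5 dB SPL

8 equal incoherent sources raise the level by 10·log₁₀(8) = 9.03 dB.
L_total = 87.5 + 9.03 = 96.5 dB SPL.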